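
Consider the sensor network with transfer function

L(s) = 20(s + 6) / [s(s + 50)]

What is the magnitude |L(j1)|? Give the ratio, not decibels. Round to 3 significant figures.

2.43

At s = jω = j1:
zero (s+6): 6 + j1 → |·| = √(6²+1²) = √37 ≈ 6.0828, ∠ = arctan(1/6) ≈ 9.46°
pole (s+50): 50 + j1 → |·| = √(50²+1²) = √2501 ≈ 50.01, ∠ = arctan(1/50) ≈ 1.15°
pole at origin: |s| = 1, ∠ = 90.00° (in denominator)
|L| = 20 · 6.0828 / 50.01 ≈ 2.4326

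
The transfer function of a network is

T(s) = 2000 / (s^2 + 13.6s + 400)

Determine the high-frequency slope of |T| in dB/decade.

-40 dB/decade

Each pole contributes −20 dB/decade at high frequency; each zero contributes +20 dB/decade.
Net: 0 zero(s) − 2 pole(s) → -40 dB/decade.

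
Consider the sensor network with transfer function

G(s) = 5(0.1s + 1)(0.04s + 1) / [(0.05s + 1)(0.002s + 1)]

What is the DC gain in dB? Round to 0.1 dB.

G(0) = 5 · 1 / 1 = 5
20 log₁₀(5) ≈ 13.98 dB

14.0 dB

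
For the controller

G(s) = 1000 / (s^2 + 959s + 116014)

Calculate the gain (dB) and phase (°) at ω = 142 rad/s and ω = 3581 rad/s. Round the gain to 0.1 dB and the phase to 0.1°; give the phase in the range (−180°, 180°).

ω = 142: -44.4 dB, -54.9°; ω = 3581: -82.4 dB, -164.9°

Substitute s = j142:
Numerator: 1000 = 1000 + j0
Denominator: (j142)^2 + 959(j142) + 116014 = 95850 + j136178
|N| = √(1000² + 0²) ≈ 1000, ∠N ≈ 0.00°
|D| = √(95850² + 136178²) ≈ 1.6653e+05, ∠D ≈ 54.86°
|G| = 1000 / 1.6653e+05 ≈ 0.0060049
Gain = 20 log₁₀(0.0060049) ≈ -44.43 dB
∠G = 0.00° − 54.86° = -54.86°

Substitute s = j3581:
Numerator: 1000 = 1000 + j0
Denominator: (j3581)^2 + 959(j3581) + 116014 = -12707547 + j3434179
|N| = √(1000² + 0²) ≈ 1000, ∠N ≈ 0.00°
|D| = √(12707547² + 3434179²) ≈ 1.3163e+07, ∠D ≈ 164.88°
|G| = 1000 / 1.3163e+07 ≈ 7.5971e-05
Gain = 20 log₁₀(7.5971e-05) ≈ -82.39 dB
∠G = 0.00° − 164.88° = -164.88°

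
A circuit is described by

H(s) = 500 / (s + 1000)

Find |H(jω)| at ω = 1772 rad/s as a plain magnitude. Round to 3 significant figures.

At s = jω = j1772:
pole (s+1000): 1000 + j1772 → |·| = √(1000²+1772²) = √4139984 ≈ 2034.7, ∠ = arctan(1772/1000) ≈ 60.56°
|H| = 500 / 2034.7 ≈ 0.24574

0.246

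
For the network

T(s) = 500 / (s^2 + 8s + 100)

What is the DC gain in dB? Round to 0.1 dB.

14.0 dB

T(0) = 500 / 100 = 5
20 log₁₀(5) ≈ 13.98 dB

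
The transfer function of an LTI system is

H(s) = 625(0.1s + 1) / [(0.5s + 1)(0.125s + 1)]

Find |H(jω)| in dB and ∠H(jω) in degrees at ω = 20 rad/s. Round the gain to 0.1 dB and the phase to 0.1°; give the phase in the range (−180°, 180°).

At ω = 20 rad/s:
zero (1 + j20·0.1) = 1 + j2 → |·| ≈ 2.2361, ∠ ≈ 63.43°
pole (1 + j20·0.5) = 1 + j10 → |·| ≈ 10.05, ∠ ≈ 84.29°
pole (1 + j20·0.125) = 1 + j2.5 → |·| ≈ 2.6926, ∠ ≈ 68.20°
|H| = 625 · 2.2361 / (10.05 · 2.6926) ≈ 51.646
Gain = 20 log₁₀(51.646) ≈ 34.26 dB
∠H = (63.43°) − (84.29° + 68.20°) = -89.06°

34.3 dB, -89.1°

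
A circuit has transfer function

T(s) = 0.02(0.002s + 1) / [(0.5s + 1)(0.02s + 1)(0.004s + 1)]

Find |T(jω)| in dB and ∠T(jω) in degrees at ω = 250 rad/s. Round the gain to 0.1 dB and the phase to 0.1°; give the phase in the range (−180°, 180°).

-92.1 dB, 173.3°

At ω = 250 rad/s:
zero (1 + j250·0.002) = 1 + j0.5 → |·| ≈ 1.118, ∠ ≈ 26.57°
pole (1 + j250·0.5) = 1 + j125 → |·| ≈ 125, ∠ ≈ 89.54°
pole (1 + j250·0.02) = 1 + j5 → |·| ≈ 5.099, ∠ ≈ 78.69°
pole (1 + j250·0.004) = 1 + j1 → |·| ≈ 1.4142, ∠ ≈ 45.00°
|T| = 0.02 · 1.118 / (125 · 5.099 · 1.4142) ≈ 2.4807e-05
Gain = 20 log₁₀(2.4807e-05) ≈ -92.11 dB
∠T = (26.57°) − (89.54° + 78.69° + 45.00°) = -186.66° ≡ 173.34° (principal value)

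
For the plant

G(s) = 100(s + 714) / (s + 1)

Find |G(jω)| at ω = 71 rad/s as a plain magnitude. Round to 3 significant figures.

1.01e+03

At s = jω = j71:
zero (s+714): 714 + j71 → |·| = √(714²+71²) = √514837 ≈ 717.52, ∠ = arctan(71/714) ≈ 5.68°
pole (s+1): 1 + j71 → |·| = √(1²+71²) = √5042 ≈ 71.007, ∠ = arctan(71/1) ≈ 89.19°
|G| = 100 · 717.52 / 71.007 ≈ 1010.5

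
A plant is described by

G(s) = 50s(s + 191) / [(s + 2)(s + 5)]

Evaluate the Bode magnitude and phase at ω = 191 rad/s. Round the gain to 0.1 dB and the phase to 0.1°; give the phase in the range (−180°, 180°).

37.0 dB, -42.9°

At s = jω = j191:
zero (s+191): 191 + j191 → |·| = √(191²+191²) = √72962 ≈ 270.11, ∠ = arctan(191/191) ≈ 45.00°
zero at origin: s = j191 → |·| = 191, ∠ = 90.00°
pole (s+2): 2 + j191 → |·| = √(2²+191²) = √36485 ≈ 191.01, ∠ = arctan(191/2) ≈ 89.40°
pole (s+5): 5 + j191 → |·| = √(5²+191²) = √36506 ≈ 191.07, ∠ = arctan(191/5) ≈ 88.50°
|G| = 50 · 51591 / 36496 ≈ 70.68
Gain = 20 log₁₀(70.68) ≈ 36.99 dB
∠G = 135.00° − 177.90° = -42.90°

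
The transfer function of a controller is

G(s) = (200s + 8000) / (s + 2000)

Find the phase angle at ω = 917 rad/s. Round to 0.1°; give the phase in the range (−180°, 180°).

Substitute s = j917:
Numerator: 200(j917) + 8000 = 8000 + j183400
Denominator: (j917) + 2000 = 2000 + j917
|N| = √(8000² + 183400²) ≈ 1.8357e+05, ∠N ≈ 87.50°
|D| = √(2000² + 917²) ≈ 2200.2, ∠D ≈ 24.63°
∠G = 87.50° − 24.63° = 62.87°

62.9°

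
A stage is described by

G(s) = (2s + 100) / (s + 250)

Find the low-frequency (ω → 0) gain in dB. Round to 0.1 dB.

G(0) = 100 / 250 = 0.4
20 log₁₀(0.4) ≈ -7.96 dB

-8.0 dB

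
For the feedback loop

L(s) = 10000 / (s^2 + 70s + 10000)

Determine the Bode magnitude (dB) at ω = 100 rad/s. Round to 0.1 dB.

3.1 dB

At s = jω = j100:
quadratic: (j100)² + 70·j100 + 10000 = 0 + j7000 → |·| ≈ 7000, ∠ ≈ 90.00°
|L| = 10000 / 7000 ≈ 1.4286
Gain = 20 log₁₀(1.4286) ≈ 3.10 dB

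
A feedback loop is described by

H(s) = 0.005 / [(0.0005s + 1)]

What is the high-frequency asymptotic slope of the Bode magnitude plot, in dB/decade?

Each pole contributes −20 dB/decade at high frequency; each zero contributes +20 dB/decade.
Net: 0 zero(s) − 1 pole(s) → -20 dB/decade.

-20 dB/decade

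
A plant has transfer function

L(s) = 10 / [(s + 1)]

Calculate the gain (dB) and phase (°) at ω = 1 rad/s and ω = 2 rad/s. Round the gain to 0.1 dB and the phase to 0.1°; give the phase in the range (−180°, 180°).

ω = 1: 17.0 dB, -45.0°; ω = 2: 13.0 dB, -63.4°

At ω = 1 rad/s:
pole (1 + j1·1) = 1 + j1 → |·| ≈ 1.4142, ∠ ≈ 45.00°
|L| = 10 · 1 / (1.4142) ≈ 7.0711
Gain = 20 log₁₀(7.0711) ≈ 16.99 dB
∠L = (0°) − (45.00°) = -45.00°

At ω = 2 rad/s:
pole (1 + j2·1) = 1 + j2 → |·| ≈ 2.2361, ∠ ≈ 63.43°
|L| = 10 · 1 / (2.2361) ≈ 4.4721
Gain = 20 log₁₀(4.4721) ≈ 13.01 dB
∠L = (0°) − (63.43°) = -63.43°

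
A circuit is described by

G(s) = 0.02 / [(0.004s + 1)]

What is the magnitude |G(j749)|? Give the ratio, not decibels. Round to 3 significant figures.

0.00633

At ω = 749 rad/s:
pole (1 + j749·0.004) = 1 + j2.996 → |·| ≈ 3.1585, ∠ ≈ 71.54°
|G| = 0.02 · 1 / (3.1585) ≈ 0.0063321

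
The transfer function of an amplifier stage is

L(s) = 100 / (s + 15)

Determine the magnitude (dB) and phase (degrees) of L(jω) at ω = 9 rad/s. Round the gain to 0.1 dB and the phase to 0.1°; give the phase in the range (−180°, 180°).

15.1 dB, -31.0°

At s = jω = j9:
pole (s+15): 15 + j9 → |·| = √(15²+9²) = √306 ≈ 17.493, ∠ = arctan(9/15) ≈ 30.96°
|L| = 100 / 17.493 ≈ 5.7166
Gain = 20 log₁₀(5.7166) ≈ 15.14 dB
∠L = 0.00° − 30.96° = -30.96°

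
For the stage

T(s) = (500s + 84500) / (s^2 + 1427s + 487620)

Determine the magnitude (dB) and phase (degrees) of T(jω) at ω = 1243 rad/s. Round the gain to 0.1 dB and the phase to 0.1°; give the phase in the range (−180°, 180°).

Substitute s = j1243:
Numerator: 500(j1243) + 84500 = 84500 + j621500
Denominator: (j1243)^2 + 1427(j1243) + 487620 = -1057429 + j1773761
|N| = √(84500² + 621500²) ≈ 6.2722e+05, ∠N ≈ 82.26°
|D| = √(1057429² + 1773761²) ≈ 2.065e+06, ∠D ≈ 120.80°
|T| = 6.2722e+05 / 2.065e+06 ≈ 0.30374
Gain = 20 log₁₀(0.30374) ≈ -10.35 dB
∠T = 82.26° − 120.80° = -38.54°

-10.4 dB, -38.5°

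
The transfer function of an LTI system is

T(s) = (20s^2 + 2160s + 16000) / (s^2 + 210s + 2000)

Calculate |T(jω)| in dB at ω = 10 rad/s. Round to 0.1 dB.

19.2 dB

Substitute s = j10:
Numerator: 20(j10)^2 + 2160(j10) + 16000 = 14000 + j21600
Denominator: (j10)^2 + 210(j10) + 2000 = 1900 + j2100
|N| = √(14000² + 21600²) ≈ 25740, ∠N ≈ 57.05°
|D| = √(1900² + 2100²) ≈ 2832, ∠D ≈ 47.86°
|T| = 25740 / 2832 ≈ 9.089
Gain = 20 log₁₀(9.089) ≈ 19.17 dB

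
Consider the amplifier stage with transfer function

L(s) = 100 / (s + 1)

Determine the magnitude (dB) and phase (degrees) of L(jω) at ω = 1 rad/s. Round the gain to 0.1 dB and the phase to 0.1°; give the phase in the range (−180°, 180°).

Substitute s = j1:
Numerator: 100 = 100 + j0
Denominator: (j1) + 1 = 1 + j1
|N| = √(100² + 0²) ≈ 100, ∠N ≈ 0.00°
|D| = √(1² + 1²) ≈ 1.4142, ∠D ≈ 45.00°
|L| = 100 / 1.4142 ≈ 70.711
Gain = 20 log₁₀(70.711) ≈ 36.99 dB
∠L = 0.00° − 45.00° = -45.00°

37.0 dB, -45.0°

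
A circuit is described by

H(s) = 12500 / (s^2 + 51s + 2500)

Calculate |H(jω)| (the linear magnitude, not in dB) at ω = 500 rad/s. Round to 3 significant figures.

At s = jω = j500:
quadratic: (j500)² + 51·j500 + 2500 = -247500 + j25500 → |·| ≈ 2.4881e+05, ∠ ≈ 174.12°
|H| = 12500 / 2.4881e+05 ≈ 0.050239

0.0502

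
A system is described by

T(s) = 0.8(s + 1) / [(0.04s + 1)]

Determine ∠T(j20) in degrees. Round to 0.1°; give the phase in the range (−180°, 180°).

48.5°

At ω = 20 rad/s:
zero (1 + j20·1) = 1 + j20 → |·| ≈ 20.025, ∠ ≈ 87.14°
pole (1 + j20·0.04) = 1 + j0.8 → |·| ≈ 1.2806, ∠ ≈ 38.66°
∠T = (87.14°) − (38.66°) = 48.48°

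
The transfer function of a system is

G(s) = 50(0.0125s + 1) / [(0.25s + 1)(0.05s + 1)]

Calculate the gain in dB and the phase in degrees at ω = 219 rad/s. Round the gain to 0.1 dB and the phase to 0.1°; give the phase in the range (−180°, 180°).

-12.3 dB, -103.8°

At ω = 219 rad/s:
zero (1 + j219·0.0125) = 1 + j2.7375 → |·| ≈ 2.9144, ∠ ≈ 69.93°
pole (1 + j219·0.25) = 1 + j54.75 → |·| ≈ 54.759, ∠ ≈ 88.95°
pole (1 + j219·0.05) = 1 + j10.95 → |·| ≈ 10.996, ∠ ≈ 84.78°
|G| = 50 · 2.9144 / (54.759 · 10.996) ≈ 0.24201
Gain = 20 log₁₀(0.24201) ≈ -12.32 dB
∠G = (69.93°) − (88.95° + 84.78°) = -103.80°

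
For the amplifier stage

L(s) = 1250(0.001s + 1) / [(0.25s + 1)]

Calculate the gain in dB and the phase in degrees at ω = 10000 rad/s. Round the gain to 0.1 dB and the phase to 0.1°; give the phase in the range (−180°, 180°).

14.0 dB, -5.7°

At ω = 10000 rad/s:
zero (1 + j10000·0.001) = 1 + j10 → |·| ≈ 10.05, ∠ ≈ 84.29°
pole (1 + j10000·0.25) = 1 + j2500 → |·| ≈ 2500, ∠ ≈ 89.98°
|L| = 1250 · 10.05 / (2500) ≈ 5.025
Gain = 20 log₁₀(5.025) ≈ 14.02 dB
∠L = (84.29°) − (89.98°) = -5.69°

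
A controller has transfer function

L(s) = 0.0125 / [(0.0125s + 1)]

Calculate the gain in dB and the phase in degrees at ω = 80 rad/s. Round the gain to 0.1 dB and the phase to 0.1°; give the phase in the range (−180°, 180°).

At ω = 80 rad/s:
pole (1 + j80·0.0125) = 1 + j1 → |·| ≈ 1.4142, ∠ ≈ 45.00°
|L| = 0.0125 · 1 / (1.4142) ≈ 0.0088389
Gain = 20 log₁₀(0.0088389) ≈ -41.07 dB
∠L = (0°) − (45.00°) = -45.00°

-41.1 dB, -45.0°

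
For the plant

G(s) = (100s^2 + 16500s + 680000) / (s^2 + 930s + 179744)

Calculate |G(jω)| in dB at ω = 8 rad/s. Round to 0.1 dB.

Substitute s = j8:
Numerator: 100(j8)^2 + 16500(j8) + 680000 = 673600 + j132000
Denominator: (j8)^2 + 930(j8) + 179744 = 179680 + j7440
|N| = √(673600² + 132000²) ≈ 6.8641e+05, ∠N ≈ 11.09°
|D| = √(179680² + 7440²) ≈ 1.7983e+05, ∠D ≈ 2.37°
|G| = 6.8641e+05 / 1.7983e+05 ≈ 3.817
Gain = 20 log₁₀(3.817) ≈ 11.63 dB

11.6 dB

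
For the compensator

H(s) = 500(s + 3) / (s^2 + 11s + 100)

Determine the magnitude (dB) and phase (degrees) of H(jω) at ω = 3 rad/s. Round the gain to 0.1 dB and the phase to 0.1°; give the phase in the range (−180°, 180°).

At s = jω = j3:
zero (s+3): 3 + j3 → |·| = √(3²+3²) = √18 ≈ 4.2426, ∠ = arctan(3/3) ≈ 45.00°
quadratic: (j3)² + 11·j3 + 100 = 91 + j33 → |·| ≈ 96.799, ∠ ≈ 19.93°
|H| = 500 · 4.2426 / 96.799 ≈ 21.914
Gain = 20 log₁₀(21.914) ≈ 26.81 dB
∠H = 45.00° − 19.93° = 25.07°

26.8 dB, 25.1°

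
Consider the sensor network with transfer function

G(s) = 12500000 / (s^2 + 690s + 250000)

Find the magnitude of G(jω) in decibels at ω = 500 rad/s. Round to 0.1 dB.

31.2 dB

At s = jω = j500:
quadratic: (j500)² + 690·j500 + 250000 = 0 + j345000 → |·| ≈ 3.45e+05, ∠ ≈ 90.00°
|G| = 12500000 / 3.45e+05 ≈ 36.232
Gain = 20 log₁₀(36.232) ≈ 31.18 dB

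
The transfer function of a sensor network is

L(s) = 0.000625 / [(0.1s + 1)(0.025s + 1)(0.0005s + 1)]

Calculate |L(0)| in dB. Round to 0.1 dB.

L(0) = 0.000625 · 1 / 1 = 0.000625
20 log₁₀(0.000625) ≈ -64.08 dB

-64.1 dB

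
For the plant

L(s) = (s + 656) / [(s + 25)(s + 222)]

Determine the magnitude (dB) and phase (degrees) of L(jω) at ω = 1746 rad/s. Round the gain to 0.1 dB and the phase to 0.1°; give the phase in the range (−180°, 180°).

-64.3 dB, -102.5°

At s = jω = j1746:
zero (s+656): 656 + j1746 → |·| = √(656²+1746²) = √3478852 ≈ 1865.2, ∠ = arctan(1746/656) ≈ 69.41°
pole (s+25): 25 + j1746 → |·| = √(25²+1746²) = √3049141 ≈ 1746.2, ∠ = arctan(1746/25) ≈ 89.18°
pole (s+222): 222 + j1746 → |·| = √(222²+1746²) = √3097800 ≈ 1760.1, ∠ = arctan(1746/222) ≈ 82.75°
|L| = 1 · 1865.2 / 3.0735e+06 ≈ 0.00060687
Gain = 20 log₁₀(0.00060687) ≈ -64.34 dB
∠L = 69.41° − 171.93° = -102.52°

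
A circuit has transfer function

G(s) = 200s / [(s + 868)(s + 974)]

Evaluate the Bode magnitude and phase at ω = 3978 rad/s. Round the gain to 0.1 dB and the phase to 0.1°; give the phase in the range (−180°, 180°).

-26.4 dB, -63.9°

At s = jω = j3978:
zero at origin: s = j3978 → |·| = 3978, ∠ = 90.00°
pole (s+868): 868 + j3978 → |·| = √(868²+3978²) = √16577908 ≈ 4071.6, ∠ = arctan(3978/868) ≈ 77.69°
pole (s+974): 974 + j3978 → |·| = √(974²+3978²) = √16773160 ≈ 4095.5, ∠ = arctan(3978/974) ≈ 76.24°
|G| = 200 · 3978 / 1.6675e+07 ≈ 0.047712
Gain = 20 log₁₀(0.047712) ≈ -26.43 dB
∠G = 90.00° − 153.93° = -63.93°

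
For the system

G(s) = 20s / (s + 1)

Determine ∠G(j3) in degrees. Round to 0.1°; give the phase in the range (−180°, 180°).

At s = jω = j3:
zero at origin: s = j3 → |·| = 3, ∠ = 90.00°
pole (s+1): 1 + j3 → |·| = √(1²+3²) = √10 ≈ 3.1623, ∠ = arctan(3/1) ≈ 71.57°
∠G = 90.00° − 71.57° = 18.43°

18.4°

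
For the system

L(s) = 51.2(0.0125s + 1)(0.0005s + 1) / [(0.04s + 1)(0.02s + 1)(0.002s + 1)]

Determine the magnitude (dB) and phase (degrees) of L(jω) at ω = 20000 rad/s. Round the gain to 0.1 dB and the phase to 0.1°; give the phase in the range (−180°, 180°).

At ω = 20000 rad/s:
zero (1 + j20000·0.0125) = 1 + j250 → |·| ≈ 250, ∠ ≈ 89.77°
zero (1 + j20000·0.0005) = 1 + j10 → |·| ≈ 10.05, ∠ ≈ 84.29°
pole (1 + j20000·0.04) = 1 + j800 → |·| ≈ 800, ∠ ≈ 89.93°
pole (1 + j20000·0.02) = 1 + j400 → |·| ≈ 400, ∠ ≈ 89.86°
pole (1 + j20000·0.002) = 1 + j40 → |·| ≈ 40.012, ∠ ≈ 88.57°
|L| = 51.2 · 250 · 10.05 / (800 · 400 · 40.012) ≈ 0.010047
Gain = 20 log₁₀(0.010047) ≈ -39.96 dB
∠L = (89.77° + 84.29°) − (89.93° + 89.86° + 88.57°) = -94.30°

-40.0 dB, -94.3°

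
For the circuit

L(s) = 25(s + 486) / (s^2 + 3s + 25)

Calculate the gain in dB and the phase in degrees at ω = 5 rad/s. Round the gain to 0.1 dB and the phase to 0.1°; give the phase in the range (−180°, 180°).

58.2 dB, -89.4°

At s = jω = j5:
zero (s+486): 486 + j5 → |·| = √(486²+5²) = √236221 ≈ 486.03, ∠ = arctan(5/486) ≈ 0.59°
quadratic: (j5)² + 3·j5 + 25 = 0 + j15 → |·| ≈ 15, ∠ ≈ 90.00°
|L| = 25 · 486.03 / 15 ≈ 810.05
Gain = 20 log₁₀(810.05) ≈ 58.17 dB
∠L = 0.59° − 90.00° = -89.41°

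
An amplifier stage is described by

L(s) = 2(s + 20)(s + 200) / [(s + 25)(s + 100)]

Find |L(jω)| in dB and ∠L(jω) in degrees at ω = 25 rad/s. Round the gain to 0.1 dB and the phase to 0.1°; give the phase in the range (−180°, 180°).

11.0 dB, -0.6°

At s = jω = j25:
zero (s+20): 20 + j25 → |·| = √(20²+25²) = √1025 ≈ 32.016, ∠ = arctan(25/20) ≈ 51.34°
zero (s+200): 200 + j25 → |·| = √(200²+25²) = √40625 ≈ 201.56, ∠ = arctan(25/200) ≈ 7.13°
pole (s+25): 25 + j25 → |·| = √(25²+25²) = √1250 ≈ 35.355, ∠ = arctan(25/25) ≈ 45.00°
pole (s+100): 100 + j25 → |·| = √(100²+25²) = √10625 ≈ 103.08, ∠ = arctan(25/100) ≈ 14.04°
|L| = 2 · 6453.1 / 3644.4 ≈ 3.5414
Gain = 20 log₁₀(3.5414) ≈ 10.98 dB
∠L = 58.47° − 59.04° = -0.57°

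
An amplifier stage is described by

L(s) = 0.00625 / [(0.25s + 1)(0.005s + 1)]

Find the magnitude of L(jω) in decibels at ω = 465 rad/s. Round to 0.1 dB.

At ω = 465 rad/s:
pole (1 + j465·0.25) = 1 + j116.25 → |·| ≈ 116.25, ∠ ≈ 89.51°
pole (1 + j465·0.005) = 1 + j2.325 → |·| ≈ 2.5309, ∠ ≈ 66.73°
|L| = 0.00625 · 1 / (116.25 · 2.5309) ≈ 2.1243e-05
Gain = 20 log₁₀(2.1243e-05) ≈ -93.46 dB

-93.5 dB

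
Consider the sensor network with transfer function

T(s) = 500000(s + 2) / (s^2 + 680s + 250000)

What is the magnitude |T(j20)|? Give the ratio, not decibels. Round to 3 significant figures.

40.2

At s = jω = j20:
zero (s+2): 2 + j20 → |·| = √(2²+20²) = √404 ≈ 20.1, ∠ = arctan(20/2) ≈ 84.29°
quadratic: (j20)² + 680·j20 + 250000 = 249600 + j13600 → |·| ≈ 2.4997e+05, ∠ ≈ 3.12°
|T| = 500000 · 20.1 / 2.4997e+05 ≈ 40.205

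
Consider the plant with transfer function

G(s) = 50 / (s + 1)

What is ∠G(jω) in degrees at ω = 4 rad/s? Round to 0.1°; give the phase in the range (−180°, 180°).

-76.0°

Substitute s = j4:
Numerator: 50 = 50 + j0
Denominator: (j4) + 1 = 1 + j4
|N| = √(50² + 0²) ≈ 50, ∠N ≈ 0.00°
|D| = √(1² + 4²) ≈ 4.1231, ∠D ≈ 75.96°
∠G = 0.00° − 75.96° = -75.96°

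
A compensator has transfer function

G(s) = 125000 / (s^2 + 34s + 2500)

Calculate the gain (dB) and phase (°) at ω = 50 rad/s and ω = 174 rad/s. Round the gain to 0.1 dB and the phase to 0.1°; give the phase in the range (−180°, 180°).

At s = jω = j50:
quadratic: (j50)² + 34·j50 + 2500 = 0 + j1700 → |·| ≈ 1700, ∠ ≈ 90.00°
|G| = 125000 / 1700 ≈ 73.529
Gain = 20 log₁₀(73.529) ≈ 37.33 dB
∠G = 0.00° − 90.00° = -90.00°

At s = jω = j174:
quadratic: (j174)² + 34·j174 + 2500 = -27776 + j5916 → |·| ≈ 28399, ∠ ≈ 167.98°
|G| = 125000 / 28399 ≈ 4.4016
Gain = 20 log₁₀(4.4016) ≈ 12.87 dB
∠G = 0.00° − 167.98° = -167.98°

ω = 50: 37.3 dB, -90.0°; ω = 174: 12.9 dB, -168.0°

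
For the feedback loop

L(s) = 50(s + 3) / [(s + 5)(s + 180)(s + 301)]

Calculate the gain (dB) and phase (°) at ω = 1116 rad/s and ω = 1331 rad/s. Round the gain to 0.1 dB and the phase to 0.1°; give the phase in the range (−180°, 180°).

At s = jω = j1116:
zero (s+3): 3 + j1116 → |·| = √(3²+1116²) = √1245465 ≈ 1116, ∠ = arctan(1116/3) ≈ 89.85°
pole (s+5): 5 + j1116 → |·| = √(5²+1116²) = √1245481 ≈ 1116, ∠ = arctan(1116/5) ≈ 89.74°
pole (s+180): 180 + j1116 → |·| = √(180²+1116²) = √1277856 ≈ 1130.4, ∠ = arctan(1116/180) ≈ 80.84°
pole (s+301): 301 + j1116 → |·| = √(301²+1116²) = √1336057 ≈ 1155.9, ∠ = arctan(1116/301) ≈ 74.91°
|L| = 50 · 1116 / 1.4582e+09 ≈ 3.8266e-05
Gain = 20 log₁₀(3.8266e-05) ≈ -88.34 dB
∠L = 89.85° − 245.49° = -155.64°

At s = jω = j1331:
zero (s+3): 3 + j1331 → |·| = √(3²+1331²) = √1771570 ≈ 1331, ∠ = arctan(1331/3) ≈ 89.87°
pole (s+5): 5 + j1331 → |·| = √(5²+1331²) = √1771586 ≈ 1331, ∠ = arctan(1331/5) ≈ 89.78°
pole (s+180): 180 + j1331 → |·| = √(180²+1331²) = √1803961 ≈ 1343.1, ∠ = arctan(1331/180) ≈ 82.30°
pole (s+301): 301 + j1331 → |·| = √(301²+1331²) = √1862162 ≈ 1364.6, ∠ = arctan(1331/301) ≈ 77.26°
|L| = 50 · 1331 / 2.4394e+09 ≈ 2.7281e-05
Gain = 20 log₁₀(2.7281e-05) ≈ -91.28 dB
∠L = 89.87° − 249.34° = -159.47°

ω = 1116: -88.3 dB, -155.6°; ω = 1331: -91.3 dB, -159.5°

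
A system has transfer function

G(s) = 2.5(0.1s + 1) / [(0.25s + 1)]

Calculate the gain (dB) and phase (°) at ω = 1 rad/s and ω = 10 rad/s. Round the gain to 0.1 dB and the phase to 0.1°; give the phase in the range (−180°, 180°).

At ω = 1 rad/s:
zero (1 + j1·0.1) = 1 + j0.1 → |·| ≈ 1.005, ∠ ≈ 5.71°
pole (1 + j1·0.25) = 1 + j0.25 → |·| ≈ 1.0308, ∠ ≈ 14.04°
|G| = 2.5 · 1.005 / (1.0308) ≈ 2.4374
Gain = 20 log₁₀(2.4374) ≈ 7.74 dB
∠G = (5.71°) − (14.04°) = -8.33°

At ω = 10 rad/s:
zero (1 + j10·0.1) = 1 + j1 → |·| ≈ 1.4142, ∠ ≈ 45.00°
pole (1 + j10·0.25) = 1 + j2.5 → |·| ≈ 2.6926, ∠ ≈ 68.20°
|G| = 2.5 · 1.4142 / (2.6926) ≈ 1.313
Gain = 20 log₁₀(1.313) ≈ 2.37 dB
∠G = (45.00°) − (68.20°) = -23.20°

ω = 1: 7.7 dB, -8.3°; ω = 10: 2.4 dB, -23.2°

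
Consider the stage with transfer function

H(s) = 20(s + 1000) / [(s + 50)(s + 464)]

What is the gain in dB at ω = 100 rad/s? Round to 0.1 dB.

-8.4 dB

At s = jω = j100:
zero (s+1000): 1000 + j100 → |·| = √(1000²+100²) = √1010000 ≈ 1005, ∠ = arctan(100/1000) ≈ 5.71°
pole (s+50): 50 + j100 → |·| = √(50²+100²) = √12500 ≈ 111.8, ∠ = arctan(100/50) ≈ 63.43°
pole (s+464): 464 + j100 → |·| = √(464²+100²) = √225296 ≈ 474.65, ∠ = arctan(100/464) ≈ 12.16°
|H| = 20 · 1005 / 53066 ≈ 0.37877
Gain = 20 log₁₀(0.37877) ≈ -8.43 dB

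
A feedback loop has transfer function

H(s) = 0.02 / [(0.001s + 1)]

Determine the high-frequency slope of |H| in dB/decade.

-20 dB/decade

Each pole contributes −20 dB/decade at high frequency; each zero contributes +20 dB/decade.
Net: 0 zero(s) − 1 pole(s) → -20 dB/decade.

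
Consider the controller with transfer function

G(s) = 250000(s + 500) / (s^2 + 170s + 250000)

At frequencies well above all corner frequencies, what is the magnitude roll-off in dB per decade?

Each pole contributes −20 dB/decade at high frequency; each zero contributes +20 dB/decade.
Net: 1 zero(s) − 2 pole(s) → -20 dB/decade.

-20 dB/decade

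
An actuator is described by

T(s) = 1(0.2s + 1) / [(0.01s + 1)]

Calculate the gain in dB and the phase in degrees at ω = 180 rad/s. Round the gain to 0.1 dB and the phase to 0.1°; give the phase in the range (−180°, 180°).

24.9 dB, 27.5°

At ω = 180 rad/s:
zero (1 + j180·0.2) = 1 + j36 → |·| ≈ 36.014, ∠ ≈ 88.41°
pole (1 + j180·0.01) = 1 + j1.8 → |·| ≈ 2.0591, ∠ ≈ 60.95°
|T| = 1 · 36.014 / (2.0591) ≈ 17.49
Gain = 20 log₁₀(17.49) ≈ 24.86 dB
∠T = (88.41°) − (60.95°) = 27.46°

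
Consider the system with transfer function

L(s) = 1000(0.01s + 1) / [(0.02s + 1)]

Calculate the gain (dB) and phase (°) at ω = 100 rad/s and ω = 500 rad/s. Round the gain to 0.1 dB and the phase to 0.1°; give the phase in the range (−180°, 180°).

ω = 100: 56.0 dB, -18.4°; ω = 500: 54.1 dB, -5.6°

At ω = 100 rad/s:
zero (1 + j100·0.01) = 1 + j1 → |·| ≈ 1.4142, ∠ ≈ 45.00°
pole (1 + j100·0.02) = 1 + j2 → |·| ≈ 2.2361, ∠ ≈ 63.43°
|L| = 1000 · 1.4142 / (2.2361) ≈ 632.44
Gain = 20 log₁₀(632.44) ≈ 56.02 dB
∠L = (45.00°) − (63.43°) = -18.43°

At ω = 500 rad/s:
zero (1 + j500·0.01) = 1 + j5 → |·| ≈ 5.099, ∠ ≈ 78.69°
pole (1 + j500·0.02) = 1 + j10 → |·| ≈ 10.05, ∠ ≈ 84.29°
|L| = 1000 · 5.099 / (10.05) ≈ 507.36
Gain = 20 log₁₀(507.36) ≈ 54.11 dB
∠L = (78.69°) − (84.29°) = -5.60°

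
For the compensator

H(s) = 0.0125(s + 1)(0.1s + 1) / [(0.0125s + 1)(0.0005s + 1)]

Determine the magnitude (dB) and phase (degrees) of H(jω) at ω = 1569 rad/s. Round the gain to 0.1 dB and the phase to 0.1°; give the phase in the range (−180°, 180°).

41.8 dB, 54.4°

At ω = 1569 rad/s:
zero (1 + j1569·1) = 1 + j1569 → |·| ≈ 1569, ∠ ≈ 89.96°
zero (1 + j1569·0.1) = 1 + j156.9 → |·| ≈ 156.9, ∠ ≈ 89.63°
pole (1 + j1569·0.0125) = 1 + j19.6125 → |·| ≈ 19.638, ∠ ≈ 87.08°
pole (1 + j1569·0.0005) = 1 + j0.7845 → |·| ≈ 1.271, ∠ ≈ 38.11°
|H| = 0.0125 · 1569 · 156.9 / (19.638 · 1.271) ≈ 123.29
Gain = 20 log₁₀(123.29) ≈ 41.82 dB
∠H = (89.96° + 89.63°) − (87.08° + 38.11°) = 54.40°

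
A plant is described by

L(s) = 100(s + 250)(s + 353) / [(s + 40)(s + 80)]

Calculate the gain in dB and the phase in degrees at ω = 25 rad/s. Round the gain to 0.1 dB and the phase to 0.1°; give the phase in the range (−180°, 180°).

67.0 dB, -39.6°

At s = jω = j25:
zero (s+250): 250 + j25 → |·| = √(250²+25²) = √63125 ≈ 251.25, ∠ = arctan(25/250) ≈ 5.71°
zero (s+353): 353 + j25 → |·| = √(353²+25²) = √125234 ≈ 353.88, ∠ = arctan(25/353) ≈ 4.05°
pole (s+40): 40 + j25 → |·| = √(40²+25²) = √2225 ≈ 47.17, ∠ = arctan(25/40) ≈ 32.01°
pole (s+80): 80 + j25 → |·| = √(80²+25²) = √7025 ≈ 83.815, ∠ = arctan(25/80) ≈ 17.35°
|L| = 100 · 88912 / 3953.6 ≈ 2248.9
Gain = 20 log₁₀(2248.9) ≈ 67.04 dB
∠L = 9.76° − 49.36° = -39.60°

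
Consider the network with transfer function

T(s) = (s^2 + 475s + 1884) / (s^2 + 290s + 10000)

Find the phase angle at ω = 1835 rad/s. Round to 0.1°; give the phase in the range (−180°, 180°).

-5.5°

Substitute s = j1835:
Numerator: (j1835)^2 + 475(j1835) + 1884 = -3365341 + j871625
Denominator: (j1835)^2 + 290(j1835) + 10000 = -3357225 + j532150
|N| = √(3365341² + 871625²) ≈ 3.4764e+06, ∠N ≈ 165.48°
|D| = √(3357225² + 532150²) ≈ 3.3991e+06, ∠D ≈ 170.99°
∠T = 165.48° − 170.99° = -5.51°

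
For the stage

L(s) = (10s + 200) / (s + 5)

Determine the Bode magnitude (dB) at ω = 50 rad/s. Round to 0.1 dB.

20.6 dB

Substitute s = j50:
Numerator: 10(j50) + 200 = 200 + j500
Denominator: (j50) + 5 = 5 + j50
|N| = √(200² + 500²) ≈ 538.52, ∠N ≈ 68.20°
|D| = √(5² + 50²) ≈ 50.249, ∠D ≈ 84.29°
|L| = 538.52 / 50.249 ≈ 10.717
Gain = 20 log₁₀(10.717) ≈ 20.60 dB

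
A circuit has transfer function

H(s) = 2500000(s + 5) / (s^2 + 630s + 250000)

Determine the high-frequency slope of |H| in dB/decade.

-20 dB/decade

Each pole contributes −20 dB/decade at high frequency; each zero contributes +20 dB/decade.
Net: 1 zero(s) − 2 pole(s) → -20 dB/decade.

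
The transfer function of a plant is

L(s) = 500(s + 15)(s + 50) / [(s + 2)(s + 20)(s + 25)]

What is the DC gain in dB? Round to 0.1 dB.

L(0) = 500·15·50 / (2·20·25) = 375
20 log₁₀(375) ≈ 51.48 dB

51.5 dB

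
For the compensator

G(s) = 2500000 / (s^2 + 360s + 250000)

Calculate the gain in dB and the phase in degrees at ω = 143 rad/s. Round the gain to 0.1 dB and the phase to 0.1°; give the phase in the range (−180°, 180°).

At s = jω = j143:
quadratic: (j143)² + 360·j143 + 250000 = 229551 + j51480 → |·| ≈ 2.3525e+05, ∠ ≈ 12.64°
|G| = 2500000 / 2.3525e+05 ≈ 10.627
Gain = 20 log₁₀(10.627) ≈ 20.53 dB
∠G = 0.00° − 12.64° = -12.64°

20.5 dB, -12.6°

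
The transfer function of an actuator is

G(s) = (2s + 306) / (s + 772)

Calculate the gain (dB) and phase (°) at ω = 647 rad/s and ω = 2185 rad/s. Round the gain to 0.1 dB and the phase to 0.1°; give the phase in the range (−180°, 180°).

ω = 647: 2.4 dB, 36.7°; ω = 2185: 5.5 dB, 15.5°

Substitute s = j647:
Numerator: 2(j647) + 306 = 306 + j1294
Denominator: (j647) + 772 = 772 + j647
|N| = √(306² + 1294²) ≈ 1329.7, ∠N ≈ 76.70°
|D| = √(772² + 647²) ≈ 1007.3, ∠D ≈ 39.97°
|G| = 1329.7 / 1007.3 ≈ 1.3201
Gain = 20 log₁₀(1.3201) ≈ 2.41 dB
∠G = 76.70° − 39.97° = 36.73°

Substitute s = j2185:
Numerator: 2(j2185) + 306 = 306 + j4370
Denominator: (j2185) + 772 = 772 + j2185
|N| = √(306² + 4370²) ≈ 4380.7, ∠N ≈ 85.99°
|D| = √(772² + 2185²) ≈ 2317.4, ∠D ≈ 70.54°
|G| = 4380.7 / 2317.4 ≈ 1.8904
Gain = 20 log₁₀(1.8904) ≈ 5.53 dB
∠G = 85.99° − 70.54° = 15.45°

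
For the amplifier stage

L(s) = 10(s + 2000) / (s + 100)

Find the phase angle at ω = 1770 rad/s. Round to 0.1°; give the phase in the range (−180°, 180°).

At s = jω = j1770:
zero (s+2000): 2000 + j1770 → |·| = √(2000²+1770²) = √7132900 ≈ 2670.7, ∠ = arctan(1770/2000) ≈ 41.51°
pole (s+100): 100 + j1770 → |·| = √(100²+1770²) = √3142900 ≈ 1772.8, ∠ = arctan(1770/100) ≈ 86.77°
∠L = 41.51° − 86.77° = -45.26°

-45.3°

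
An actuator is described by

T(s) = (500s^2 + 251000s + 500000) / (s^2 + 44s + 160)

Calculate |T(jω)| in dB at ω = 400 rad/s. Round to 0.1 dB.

Substitute s = j400:
Numerator: 500(j400)^2 + 251000(j400) + 500000 = -79500000 + j100400000
Denominator: (j400)^2 + 44(j400) + 160 = -159840 + j17600
|N| = √(79500000² + 100400000²) ≈ 1.2806e+08, ∠N ≈ 128.37°
|D| = √(159840² + 17600²) ≈ 1.6081e+05, ∠D ≈ 173.72°
|T| = 1.2806e+08 / 1.6081e+05 ≈ 796.34
Gain = 20 log₁₀(796.34) ≈ 58.02 dB

58.0 dB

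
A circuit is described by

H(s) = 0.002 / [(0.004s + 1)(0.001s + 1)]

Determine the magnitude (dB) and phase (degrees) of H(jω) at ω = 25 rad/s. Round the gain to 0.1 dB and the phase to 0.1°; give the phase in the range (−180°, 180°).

At ω = 25 rad/s:
pole (1 + j25·0.004) = 1 + j0.1 → |·| ≈ 1.005, ∠ ≈ 5.71°
pole (1 + j25·0.001) = 1 + j0.025 → |·| ≈ 1.0003, ∠ ≈ 1.43°
|H| = 0.002 · 1 / (1.005 · 1.0003) ≈ 0.0019895
Gain = 20 log₁₀(0.0019895) ≈ -54.03 dB
∠H = (0°) − (5.71° + 1.43°) = -7.14°

-54.0 dB, -7.1°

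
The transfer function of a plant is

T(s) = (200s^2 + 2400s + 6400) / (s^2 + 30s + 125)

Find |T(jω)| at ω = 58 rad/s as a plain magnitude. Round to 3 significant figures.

Substitute s = j58:
Numerator: 200(j58)^2 + 2400(j58) + 6400 = -666400 + j139200
Denominator: (j58)^2 + 30(j58) + 125 = -3239 + j1740
|N| = √(666400² + 139200²) ≈ 6.8078e+05, ∠N ≈ 168.20°
|D| = √(3239² + 1740²) ≈ 3676.8, ∠D ≈ 151.76°
|T| = 6.8078e+05 / 3676.8 ≈ 185.16

185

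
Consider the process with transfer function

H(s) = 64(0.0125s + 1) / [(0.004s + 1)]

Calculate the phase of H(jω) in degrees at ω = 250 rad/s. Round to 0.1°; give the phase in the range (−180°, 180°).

27.3°

At ω = 250 rad/s:
zero (1 + j250·0.0125) = 1 + j3.125 → |·| ≈ 3.2811, ∠ ≈ 72.26°
pole (1 + j250·0.004) = 1 + j1 → |·| ≈ 1.4142, ∠ ≈ 45.00°
∠H = (72.26°) − (45.00°) = 27.26°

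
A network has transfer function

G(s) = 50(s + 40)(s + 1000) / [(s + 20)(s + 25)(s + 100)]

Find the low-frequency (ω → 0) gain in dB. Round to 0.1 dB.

32.0 dB

G(0) = 50·40·1000 / (20·25·100) = 40
20 log₁₀(40) ≈ 32.04 dB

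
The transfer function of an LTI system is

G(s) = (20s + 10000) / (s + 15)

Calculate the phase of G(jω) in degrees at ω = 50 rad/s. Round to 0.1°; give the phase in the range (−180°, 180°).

-67.6°

Substitute s = j50:
Numerator: 20(j50) + 10000 = 10000 + j1000
Denominator: (j50) + 15 = 15 + j50
|N| = √(10000² + 1000²) ≈ 10050, ∠N ≈ 5.71°
|D| = √(15² + 50²) ≈ 52.202, ∠D ≈ 73.30°
∠G = 5.71° − 73.30° = -67.59°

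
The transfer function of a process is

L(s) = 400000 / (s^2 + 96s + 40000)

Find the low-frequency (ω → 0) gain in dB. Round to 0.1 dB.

20.0 dB

L(0) = 400000 / 40000 = 10
20 log₁₀(10) ≈ 20.00 dB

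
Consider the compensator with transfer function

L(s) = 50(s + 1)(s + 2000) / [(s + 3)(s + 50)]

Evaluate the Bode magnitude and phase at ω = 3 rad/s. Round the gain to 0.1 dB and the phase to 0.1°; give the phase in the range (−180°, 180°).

63.5 dB, 23.2°

At s = jω = j3:
zero (s+1): 1 + j3 → |·| = √(1²+3²) = √10 ≈ 3.1623, ∠ = arctan(3/1) ≈ 71.57°
zero (s+2000): 2000 + j3 → |·| = √(2000²+3²) = √4000009 ≈ 2000, ∠ = arctan(3/2000) ≈ 0.09°
pole (s+3): 3 + j3 → |·| = √(3²+3²) = √18 ≈ 4.2426, ∠ = arctan(3/3) ≈ 45.00°
pole (s+50): 50 + j3 → |·| = √(50²+3²) = √2509 ≈ 50.09, ∠ = arctan(3/50) ≈ 3.43°
|L| = 50 · 6324.6 / 212.51 ≈ 1488.1
Gain = 20 log₁₀(1488.1) ≈ 63.45 dB
∠L = 71.66° − 48.43° = 23.23°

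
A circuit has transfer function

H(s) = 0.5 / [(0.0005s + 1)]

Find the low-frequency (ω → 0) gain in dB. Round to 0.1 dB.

H(0) = 0.5 · 1 / 1 = 0.5
20 log₁₀(0.5) ≈ -6.02 dB

-6.0 dB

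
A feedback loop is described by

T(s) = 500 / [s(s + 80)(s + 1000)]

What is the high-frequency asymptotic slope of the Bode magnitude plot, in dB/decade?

Each pole contributes −20 dB/decade at high frequency; each zero contributes +20 dB/decade.
Net: 0 zero(s) − 3 pole(s) → -60 dB/decade.

-60 dB/decade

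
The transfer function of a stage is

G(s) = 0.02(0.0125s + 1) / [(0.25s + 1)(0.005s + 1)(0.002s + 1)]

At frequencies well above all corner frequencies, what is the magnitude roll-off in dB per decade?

-40 dB/decade

Each pole contributes −20 dB/decade at high frequency; each zero contributes +20 dB/decade.
Net: 1 zero(s) − 3 pole(s) → -40 dB/decade.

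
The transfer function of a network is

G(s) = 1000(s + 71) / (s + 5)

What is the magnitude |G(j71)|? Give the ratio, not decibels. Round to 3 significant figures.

1.41e+03

At s = jω = j71:
zero (s+71): 71 + j71 → |·| = √(71²+71²) = √10082 ≈ 100.41, ∠ = arctan(71/71) ≈ 45.00°
pole (s+5): 5 + j71 → |·| = √(5²+71²) = √5066 ≈ 71.176, ∠ = arctan(71/5) ≈ 85.97°
|G| = 1000 · 100.41 / 71.176 ≈ 1410.7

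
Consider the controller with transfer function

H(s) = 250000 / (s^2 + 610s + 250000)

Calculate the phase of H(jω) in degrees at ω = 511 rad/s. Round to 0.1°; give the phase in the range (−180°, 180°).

-92.0°

At s = jω = j511:
quadratic: (j511)² + 610·j511 + 250000 = -11121 + j311710 → |·| ≈ 3.1191e+05, ∠ ≈ 92.04°
∠H = 0.00° − 92.04° = -92.04°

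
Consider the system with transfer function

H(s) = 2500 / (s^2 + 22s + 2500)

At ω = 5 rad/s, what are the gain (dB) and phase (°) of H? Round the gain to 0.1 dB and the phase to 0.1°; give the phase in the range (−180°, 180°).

At s = jω = j5:
quadratic: (j5)² + 22·j5 + 2500 = 2475 + j110 → |·| ≈ 2477.4, ∠ ≈ 2.54°
|H| = 2500 / 2477.4 ≈ 1.0091
Gain = 20 log₁₀(1.0091) ≈ 0.08 dB
∠H = 0.00° − 2.54° = -2.54°

0.1 dB, -2.5°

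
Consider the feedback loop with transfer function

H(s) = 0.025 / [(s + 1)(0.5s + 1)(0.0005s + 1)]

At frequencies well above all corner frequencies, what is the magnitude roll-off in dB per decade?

-60 dB/decade

Each pole contributes −20 dB/decade at high frequency; each zero contributes +20 dB/decade.
Net: 0 zero(s) − 3 pole(s) → -60 dB/decade.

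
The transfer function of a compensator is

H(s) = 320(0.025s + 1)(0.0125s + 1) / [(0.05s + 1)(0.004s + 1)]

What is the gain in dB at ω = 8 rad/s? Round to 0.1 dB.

49.7 dB

At ω = 8 rad/s:
zero (1 + j8·0.025) = 1 + j0.2 → |·| ≈ 1.0198, ∠ ≈ 11.31°
zero (1 + j8·0.0125) = 1 + j0.1 → |·| ≈ 1.005, ∠ ≈ 5.71°
pole (1 + j8·0.05) = 1 + j0.4 → |·| ≈ 1.077, ∠ ≈ 21.80°
pole (1 + j8·0.004) = 1 + j0.032 → |·| ≈ 1.0005, ∠ ≈ 1.83°
|H| = 320 · 1.0198 · 1.005 / (1.077 · 1.0005) ≈ 304.37
Gain = 20 log₁₀(304.37) ≈ 49.67 dB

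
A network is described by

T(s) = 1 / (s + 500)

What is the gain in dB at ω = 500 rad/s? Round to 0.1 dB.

Substitute s = j500:
Numerator: 1 = 1 + j0
Denominator: (j500) + 500 = 500 + j500
|N| = √(1² + 0²) ≈ 1, ∠N ≈ 0.00°
|D| = √(500² + 500²) ≈ 707.11, ∠D ≈ 45.00°
|T| = 1 / 707.11 ≈ 0.0014142
Gain = 20 log₁₀(0.0014142) ≈ -56.99 dB

-57.0 dB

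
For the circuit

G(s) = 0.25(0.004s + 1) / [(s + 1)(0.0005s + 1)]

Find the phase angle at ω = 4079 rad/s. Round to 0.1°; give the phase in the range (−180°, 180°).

At ω = 4079 rad/s:
zero (1 + j4079·0.004) = 1 + j16.316 → |·| ≈ 16.347, ∠ ≈ 86.49°
pole (1 + j4079·1) = 1 + j4079 → |·| ≈ 4079, ∠ ≈ 89.99°
pole (1 + j4079·0.0005) = 1 + j2.0395 → |·| ≈ 2.2715, ∠ ≈ 63.88°
∠G = (86.49°) − (89.99° + 63.88°) = -67.38°

-67.4°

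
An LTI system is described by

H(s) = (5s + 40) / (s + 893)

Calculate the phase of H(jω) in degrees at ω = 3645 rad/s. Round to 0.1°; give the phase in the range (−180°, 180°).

Substitute s = j3645:
Numerator: 5(j3645) + 40 = 40 + j18225
Denominator: (j3645) + 893 = 893 + j3645
|N| = √(40² + 18225²) ≈ 18225, ∠N ≈ 89.87°
|D| = √(893² + 3645²) ≈ 3752.8, ∠D ≈ 76.23°
∠H = 89.87° − 76.23° = 13.64°

13.6°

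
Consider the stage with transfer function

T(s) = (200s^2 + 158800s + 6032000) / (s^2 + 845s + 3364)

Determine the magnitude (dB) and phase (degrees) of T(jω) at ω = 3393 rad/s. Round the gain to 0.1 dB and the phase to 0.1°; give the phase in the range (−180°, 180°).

Substitute s = j3393:
Numerator: 200(j3393)^2 + 158800(j3393) + 6032000 = -2296457800 + j538808400
Denominator: (j3393)^2 + 845(j3393) + 3364 = -11509085 + j2867085
|N| = √(2296457800² + 538808400²) ≈ 2.3588e+09, ∠N ≈ 166.80°
|D| = √(11509085² + 2867085²) ≈ 1.1861e+07, ∠D ≈ 166.01°
|T| = 2.3588e+09 / 1.1861e+07 ≈ 198.87
Gain = 20 log₁₀(198.87) ≈ 45.97 dB
∠T = 166.80° − 166.01° = 0.79°

46.0 dB, 0.8°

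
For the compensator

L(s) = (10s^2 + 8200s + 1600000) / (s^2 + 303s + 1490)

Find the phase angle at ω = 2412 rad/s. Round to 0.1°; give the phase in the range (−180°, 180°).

-12.1°

Substitute s = j2412:
Numerator: 10(j2412)^2 + 8200(j2412) + 1600000 = -56577440 + j19778400
Denominator: (j2412)^2 + 303(j2412) + 1490 = -5816254 + j730836
|N| = √(56577440² + 19778400²) ≈ 5.9935e+07, ∠N ≈ 160.73°
|D| = √(5816254² + 730836²) ≈ 5.862e+06, ∠D ≈ 172.84°
∠L = 160.73° − 172.84° = -12.11°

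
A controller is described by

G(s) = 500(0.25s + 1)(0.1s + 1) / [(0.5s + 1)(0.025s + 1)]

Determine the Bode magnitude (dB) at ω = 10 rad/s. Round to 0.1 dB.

51.2 dB

At ω = 10 rad/s:
zero (1 + j10·0.25) = 1 + j2.5 → |·| ≈ 2.6926, ∠ ≈ 68.20°
zero (1 + j10·0.1) = 1 + j1 → |·| ≈ 1.4142, ∠ ≈ 45.00°
pole (1 + j10·0.5) = 1 + j5 → |·| ≈ 5.099, ∠ ≈ 78.69°
pole (1 + j10·0.025) = 1 + j0.25 → |·| ≈ 1.0308, ∠ ≈ 14.04°
|G| = 500 · 2.6926 · 1.4142 / (5.099 · 1.0308) ≈ 362.24
Gain = 20 log₁₀(362.24) ≈ 51.18 dB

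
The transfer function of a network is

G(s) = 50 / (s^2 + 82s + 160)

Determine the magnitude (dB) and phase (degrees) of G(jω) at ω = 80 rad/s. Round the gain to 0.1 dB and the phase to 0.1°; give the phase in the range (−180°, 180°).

Substitute s = j80:
Numerator: 50 = 50 + j0
Denominator: (j80)^2 + 82(j80) + 160 = -6240 + j6560
|N| = √(50² + 0²) ≈ 50, ∠N ≈ 0.00°
|D| = √(6240² + 6560²) ≈ 9053.8, ∠D ≈ 133.57°
|G| = 50 / 9053.8 ≈ 0.0055225
Gain = 20 log₁₀(0.0055225) ≈ -45.16 dB
∠G = 0.00° − 133.57° = -133.57°

-45.2 dB, -133.6°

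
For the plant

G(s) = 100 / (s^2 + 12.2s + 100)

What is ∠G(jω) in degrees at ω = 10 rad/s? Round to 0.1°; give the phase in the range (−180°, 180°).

-90.0°

At s = jω = j10:
quadratic: (j10)² + 12.2·j10 + 100 = 0 + j122 → |·| ≈ 122, ∠ ≈ 90.00°
∠G = 0.00° − 90.00° = -90.00°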